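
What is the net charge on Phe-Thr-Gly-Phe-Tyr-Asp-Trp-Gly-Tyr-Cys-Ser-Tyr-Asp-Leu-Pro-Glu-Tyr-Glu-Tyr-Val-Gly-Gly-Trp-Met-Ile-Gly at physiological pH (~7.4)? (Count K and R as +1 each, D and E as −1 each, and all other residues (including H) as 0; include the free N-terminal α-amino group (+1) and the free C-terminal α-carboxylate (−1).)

Positive (K, R): none → +0.
Negative (D, E): Asp6, Asp13, Glu16, Glu18 → −4.
The N-terminus (+1) and C-terminus (−1) cancel.
Net charge = (+0) + (−4) = −4.

-4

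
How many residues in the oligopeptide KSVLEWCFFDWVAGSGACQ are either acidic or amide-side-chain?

3

Acidic: D, E. Amide-side-chain: N, Q.
Acidic residues here: E5, D10 (2).
Amide-side-chain residues here: Q19 (1).
The two groups share no amino acid, so total = 2 + 1 = 3.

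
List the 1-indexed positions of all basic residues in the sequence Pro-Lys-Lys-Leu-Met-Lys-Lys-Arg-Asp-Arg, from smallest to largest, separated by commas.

The basic amino acids are Lys (K), Arg (R), and His (H).
Matching residues: Lys2, Lys3, Lys6, Lys7, Arg8, Arg10.

2, 3, 6, 7, 8, 10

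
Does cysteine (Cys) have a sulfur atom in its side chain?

Cysteine (C, thiol) and methionine (M, thioether) are the two sulfur-containing amino acids.
Cysteine is in this group.

Yes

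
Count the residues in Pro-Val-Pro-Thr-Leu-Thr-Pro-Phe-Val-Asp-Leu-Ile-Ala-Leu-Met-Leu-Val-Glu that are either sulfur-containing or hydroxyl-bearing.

3

Sulfur-containing: C, M. Hydroxyl-bearing: S, T, Y.
Sulfur-containing residues here: Met15 (1).
Hydroxyl-bearing residues here: Thr4, Thr6 (2).
The two groups share no amino acid, so total = 1 + 2 = 3.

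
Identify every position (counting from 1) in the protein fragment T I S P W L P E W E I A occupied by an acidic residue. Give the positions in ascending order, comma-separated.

The acidic residues are Asp (D) and Glu (E), whose side chains end in a carboxylate group.
Matching residues: E8, E10.

8, 10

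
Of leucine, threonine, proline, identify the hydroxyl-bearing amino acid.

Serine (S), threonine (T), and tyrosine (Y) each carry a hydroxyl group on the side chain.
Of the listed options, only threonine belongs to this group.

threonine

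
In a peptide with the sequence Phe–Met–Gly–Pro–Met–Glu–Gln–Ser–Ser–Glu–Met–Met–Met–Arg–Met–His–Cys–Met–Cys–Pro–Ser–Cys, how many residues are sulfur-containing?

10

Cysteine (C, thiol) and methionine (M, thioether) are the two sulfur-containing amino acids.
Matching residues: Met2, Met5, Met11, Met12, Met13, Met15, Cys17, Met18, Cys19, Cys22.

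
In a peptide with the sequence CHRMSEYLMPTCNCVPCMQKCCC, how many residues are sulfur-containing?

The sulfur-bearing residues are cysteine (–SH) and methionine (–S–CH₃).
Matching residues: C1, M4, M9, C12, C14, C17, M18, C21, C22, C23.

10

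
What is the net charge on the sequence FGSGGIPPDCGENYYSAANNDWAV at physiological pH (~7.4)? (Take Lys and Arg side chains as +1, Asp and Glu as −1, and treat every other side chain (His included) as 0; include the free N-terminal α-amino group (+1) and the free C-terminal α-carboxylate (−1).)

-3

Positive (K, R): none → +0.
Negative (D, E): D9, E12, D21 → −3.
The N-terminus (+1) and C-terminus (−1) cancel.
Net charge = (+0) + (−3) = −3.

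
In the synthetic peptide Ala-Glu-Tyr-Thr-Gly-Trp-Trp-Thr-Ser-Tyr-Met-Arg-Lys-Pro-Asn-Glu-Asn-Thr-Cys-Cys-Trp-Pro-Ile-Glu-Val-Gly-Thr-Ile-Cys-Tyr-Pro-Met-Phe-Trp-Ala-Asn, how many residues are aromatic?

8

Phenylalanine (F), tryptophan (W), and tyrosine (Y) have aromatic ring side chains.
Matching residues: Tyr3, Trp6, Trp7, Tyr10, Trp21, Tyr30, Phe33, Trp34.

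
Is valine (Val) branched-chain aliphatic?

The BCAAs are Val, Leu, and Ile — aliphatic side chains with a branch point.
Valine is in this group.

Yes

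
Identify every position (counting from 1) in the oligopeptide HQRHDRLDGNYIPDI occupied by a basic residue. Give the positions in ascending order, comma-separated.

1, 3, 4, 6

K, R, and H are the three residues with basic side chains (ε-amine, guanidinium, and imidazole respectively).
Matching residues: H1, R3, H4, R6.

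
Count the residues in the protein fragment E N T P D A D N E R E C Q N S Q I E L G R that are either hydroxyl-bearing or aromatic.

Hydroxyl-bearing: S, T, Y. Aromatic: F, W, Y.
Hydroxyl-bearing residues here: T3, S15 (2).
Aromatic residues here: none (0).
(Y belongs to both groups, but none appear in this sequence.) Total = 2 + 0 = 2.

2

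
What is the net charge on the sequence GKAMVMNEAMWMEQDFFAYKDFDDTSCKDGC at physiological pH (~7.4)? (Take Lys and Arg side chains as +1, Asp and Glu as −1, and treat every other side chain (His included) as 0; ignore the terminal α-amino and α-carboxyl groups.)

-4

Positive (K, R): K2, K20, K28 → +3.
Negative (D, E): E8, E13, D15, D21, D23, D24, D29 → −7.
Net charge = (+3) + (−7) = −4.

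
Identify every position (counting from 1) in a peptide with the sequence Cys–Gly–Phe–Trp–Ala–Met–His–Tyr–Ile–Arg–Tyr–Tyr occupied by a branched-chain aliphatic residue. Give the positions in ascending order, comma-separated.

V, L, and I make up the branched-chain aliphatic group.
Matching residues: Ile9.

9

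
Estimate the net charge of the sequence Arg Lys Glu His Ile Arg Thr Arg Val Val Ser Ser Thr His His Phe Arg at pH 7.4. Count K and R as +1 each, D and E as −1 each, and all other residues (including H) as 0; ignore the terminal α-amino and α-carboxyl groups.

+4

Positive (K, R): Arg1, Lys2, Arg6, Arg8, Arg17 → +5.
Negative (D, E): Glu3 → −1.
Net charge = (+5) + (−1) = +4.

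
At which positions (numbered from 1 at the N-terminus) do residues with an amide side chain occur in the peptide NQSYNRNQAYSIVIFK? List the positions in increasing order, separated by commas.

1, 2, 5, 7, 8

Asparagine (N) and glutamine (Q) have uncharged amide side chains.
Matching residues: N1, Q2, N5, N7, Q8.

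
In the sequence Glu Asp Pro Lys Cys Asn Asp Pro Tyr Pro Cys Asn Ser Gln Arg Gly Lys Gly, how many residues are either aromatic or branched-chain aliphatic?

Aromatic: F, W, Y. Branched-chain aliphatic: I, L, V.
Aromatic residues here: Tyr9 (1).
Branched-chain aliphatic residues here: none (0).
The two groups share no amino acid, so total = 1 + 0 = 1.

1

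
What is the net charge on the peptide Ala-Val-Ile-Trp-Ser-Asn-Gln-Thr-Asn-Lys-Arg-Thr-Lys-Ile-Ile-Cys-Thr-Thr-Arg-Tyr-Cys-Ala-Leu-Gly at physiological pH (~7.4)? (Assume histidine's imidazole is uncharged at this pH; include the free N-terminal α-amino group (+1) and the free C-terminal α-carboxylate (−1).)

At pH ~7.4 the Lys and Arg side chains are protonated (+1), the Asp and Glu side chains are deprotonated (−1), and with His taken as neutral all other side chains carry no charge.
Positive (K, R): Lys10, Arg11, Lys13, Arg19 → +4.
Negative (D, E): none → −0.
The N-terminus (+1) and C-terminus (−1) cancel.
Net charge = (+4) + (−0) = +4.

+4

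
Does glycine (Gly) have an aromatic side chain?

No

F, W, and Y each carry an aromatic ring on the side chain.
Glycine is not in this group.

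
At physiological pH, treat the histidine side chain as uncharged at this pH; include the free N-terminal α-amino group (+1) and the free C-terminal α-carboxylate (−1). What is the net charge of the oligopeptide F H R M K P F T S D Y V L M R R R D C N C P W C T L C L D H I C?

Near pH 7.4, K and R contribute +1 each, D and E contribute −1 each, and every other side chain (His included, as stated) is uncharged.
Positive (K, R): R3, K5, R15, R16, R17 → +5.
Negative (D, E): D10, D18, D29 → −3.
The N-terminus (+1) and C-terminus (−1) cancel.
Net charge = (+5) + (−3) = +2.

+2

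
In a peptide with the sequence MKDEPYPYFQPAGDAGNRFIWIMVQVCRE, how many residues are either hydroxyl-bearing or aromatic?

5

Hydroxyl-bearing: S, T, Y. Aromatic: F, W, Y.
Hydroxyl-bearing residues here: Y6, Y8 (2).
Aromatic residues here: Y6, Y8, F9, F19, W21 (5).
Y is in both groups, so the 2 Y residues must not be double-counted.
Total = 2 + 5 − 2 = 5.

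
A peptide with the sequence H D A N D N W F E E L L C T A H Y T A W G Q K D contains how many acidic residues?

The acidic residues are Asp (D) and Glu (E), whose side chains end in a carboxylate group.
Matching residues: D2, D5, E9, E10, D24.

5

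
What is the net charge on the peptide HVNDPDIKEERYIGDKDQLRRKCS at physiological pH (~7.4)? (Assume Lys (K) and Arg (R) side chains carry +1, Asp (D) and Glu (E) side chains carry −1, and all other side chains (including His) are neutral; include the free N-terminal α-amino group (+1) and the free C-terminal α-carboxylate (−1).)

0

Positive (K, R): K8, R11, K16, R20, R21, K22 → +6.
Negative (D, E): D4, D6, E9, E10, D15, D17 → −6.
The N-terminus (+1) and C-terminus (−1) cancel.
Net charge = (+6) + (−6) = 0.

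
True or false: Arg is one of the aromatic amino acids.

False

The aromatic amino acids are Phe (F, benzyl), Trp (W, indole), and Tyr (Y, phenol).
Arginine is not in this group.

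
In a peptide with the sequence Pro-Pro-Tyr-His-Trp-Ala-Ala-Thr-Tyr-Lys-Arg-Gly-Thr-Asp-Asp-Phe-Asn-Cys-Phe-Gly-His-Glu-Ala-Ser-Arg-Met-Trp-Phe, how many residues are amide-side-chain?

The amide-side-chain residues are Asn (N) and Gln (Q).
Matching residues: Asn17.

1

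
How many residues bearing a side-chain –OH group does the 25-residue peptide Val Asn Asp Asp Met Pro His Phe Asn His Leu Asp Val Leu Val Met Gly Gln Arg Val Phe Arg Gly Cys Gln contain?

Serine (S), threonine (T), and tyrosine (Y) each carry a hydroxyl group on the side chain.
None of the 25 residues belong to this group.

0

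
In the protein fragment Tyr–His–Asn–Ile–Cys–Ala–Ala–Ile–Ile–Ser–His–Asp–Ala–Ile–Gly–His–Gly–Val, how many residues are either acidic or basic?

4

Acidic: D, E. Basic: H, K, R.
Acidic residues here: Asp12 (1).
Basic residues here: His2, His11, His16 (3).
The two groups share no amino acid, so total = 1 + 3 = 4.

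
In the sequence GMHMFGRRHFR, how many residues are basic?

5

K, R, and H are the three residues with basic side chains (ε-amine, guanidinium, and imidazole respectively).
Matching residues: H3, R7, R8, H9, R11.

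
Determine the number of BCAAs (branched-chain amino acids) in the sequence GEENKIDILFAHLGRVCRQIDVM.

7

V, L, and I make up the branched-chain aliphatic group.
Matching residues: I6, I8, L9, L13, V16, I20, V22.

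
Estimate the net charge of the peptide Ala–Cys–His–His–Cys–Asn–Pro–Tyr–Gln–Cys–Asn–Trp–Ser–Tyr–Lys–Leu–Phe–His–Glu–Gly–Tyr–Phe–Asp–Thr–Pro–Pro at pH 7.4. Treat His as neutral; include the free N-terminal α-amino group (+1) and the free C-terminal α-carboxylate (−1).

At pH ~7.4 the Lys and Arg side chains are protonated (+1), the Asp and Glu side chains are deprotonated (−1), and with His taken as neutral all other side chains carry no charge.
Positive (K, R): Lys15 → +1.
Negative (D, E): Glu19, Asp23 → −2.
The N-terminus (+1) and C-terminus (−1) cancel.
Net charge = (+1) + (−2) = −1.

-1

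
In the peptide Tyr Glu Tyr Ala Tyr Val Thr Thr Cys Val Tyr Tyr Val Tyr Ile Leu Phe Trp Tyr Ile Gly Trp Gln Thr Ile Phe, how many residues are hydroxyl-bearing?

Serine (S), threonine (T), and tyrosine (Y) each carry a hydroxyl group on the side chain.
Matching residues: Tyr1, Tyr3, Tyr5, Thr7, Thr8, Tyr11, Tyr12, Tyr14, Tyr19, Thr24.

10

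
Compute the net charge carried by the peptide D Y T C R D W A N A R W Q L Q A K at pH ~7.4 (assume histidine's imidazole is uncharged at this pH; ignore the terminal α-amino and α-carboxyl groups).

+1

At pH ~7.4 the Lys and Arg side chains are protonated (+1), the Asp and Glu side chains are deprotonated (−1), and with His taken as neutral all other side chains carry no charge.
Positive (K, R): R5, R11, K17 → +3.
Negative (D, E): D1, D6 → −2.
Net charge = (+3) + (−2) = +1.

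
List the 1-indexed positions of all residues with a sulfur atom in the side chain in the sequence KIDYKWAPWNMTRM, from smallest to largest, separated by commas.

The sulfur-bearing residues are cysteine (–SH) and methionine (–S–CH₃).
Matching residues: M11, M14.

11, 14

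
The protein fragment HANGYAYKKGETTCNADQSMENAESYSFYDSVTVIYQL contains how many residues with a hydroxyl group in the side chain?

S, T, and Y are the three residues with a side-chain hydroxyl.
Matching residues: Y5, Y7, T12, T13, S19, S25, Y26, S27, Y29, S31, T33, Y36.

12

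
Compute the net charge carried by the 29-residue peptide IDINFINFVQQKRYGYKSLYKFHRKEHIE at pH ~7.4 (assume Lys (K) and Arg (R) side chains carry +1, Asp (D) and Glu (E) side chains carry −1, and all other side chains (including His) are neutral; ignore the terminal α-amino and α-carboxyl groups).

Positive (K, R): K12, R13, K17, K21, R24, K25 → +6.
Negative (D, E): D2, E26, E29 → −3.
Net charge = (+6) + (−3) = +3.

+3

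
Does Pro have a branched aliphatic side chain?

The BCAAs are Val, Leu, and Ile — aliphatic side chains with a branch point.
Proline is not in this group.

No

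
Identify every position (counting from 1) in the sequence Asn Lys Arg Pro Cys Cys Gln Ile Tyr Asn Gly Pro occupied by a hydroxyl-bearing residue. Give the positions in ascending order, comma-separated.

9

S, T, and Y are the three residues with a side-chain hydroxyl.
Matching residues: Tyr9.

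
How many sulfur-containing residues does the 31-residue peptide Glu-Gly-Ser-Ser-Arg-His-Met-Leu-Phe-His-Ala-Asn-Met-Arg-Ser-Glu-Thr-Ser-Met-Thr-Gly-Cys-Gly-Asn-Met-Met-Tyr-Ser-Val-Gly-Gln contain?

The sulfur-bearing residues are cysteine (–SH) and methionine (–S–CH₃).
Matching residues: Met7, Met13, Met19, Cys22, Met25, Met26.

6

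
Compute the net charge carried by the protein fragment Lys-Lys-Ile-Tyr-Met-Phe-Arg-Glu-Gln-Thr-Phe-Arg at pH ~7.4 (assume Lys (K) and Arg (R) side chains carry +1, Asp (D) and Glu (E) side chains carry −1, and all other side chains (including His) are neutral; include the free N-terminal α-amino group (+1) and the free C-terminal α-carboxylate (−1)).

Positive (K, R): Lys1, Lys2, Arg7, Arg12 → +4.
Negative (D, E): Glu8 → −1.
The N-terminus (+1) and C-terminus (−1) cancel.
Net charge = (+4) + (−1) = +3.

+3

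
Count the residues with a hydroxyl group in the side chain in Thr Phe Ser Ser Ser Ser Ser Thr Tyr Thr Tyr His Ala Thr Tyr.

12

S, T, and Y are the three residues with a side-chain hydroxyl.
Matching residues: Thr1, Ser3, Ser4, Ser5, Ser6, Ser7, Thr8, Tyr9, Thr10, Tyr11, Thr14, Tyr15.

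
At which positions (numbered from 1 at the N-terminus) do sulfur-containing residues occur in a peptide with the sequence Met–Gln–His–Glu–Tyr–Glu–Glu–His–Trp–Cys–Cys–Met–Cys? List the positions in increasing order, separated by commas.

Cysteine (C, thiol) and methionine (M, thioether) are the two sulfur-containing amino acids.
Matching residues: Met1, Cys10, Cys11, Met12, Cys13.

1, 10, 11, 12, 13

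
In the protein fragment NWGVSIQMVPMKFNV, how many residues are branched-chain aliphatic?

4

Valine (V), leucine (L), and isoleucine (I) are the branched-chain amino acids.
Matching residues: V4, I6, V9, V15.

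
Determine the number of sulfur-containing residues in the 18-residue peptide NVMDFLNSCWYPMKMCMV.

Only Cys (C) and Met (M) have a sulfur atom in the side chain.
Matching residues: M3, C9, M13, M15, C16, M17.

6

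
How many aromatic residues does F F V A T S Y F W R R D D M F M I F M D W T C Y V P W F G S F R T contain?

12

F, W, and Y each carry an aromatic ring on the side chain.
Matching residues: F1, F2, Y7, F8, W9, F15, F18, W21, Y24, W27, F28, F31.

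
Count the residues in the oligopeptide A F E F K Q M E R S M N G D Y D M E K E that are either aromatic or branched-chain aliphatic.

3

Aromatic: F, W, Y. Branched-chain aliphatic: I, L, V.
Aromatic residues here: F2, F4, Y15 (3).
Branched-chain aliphatic residues here: none (0).
The two groups share no amino acid, so total = 3 + 0 = 3.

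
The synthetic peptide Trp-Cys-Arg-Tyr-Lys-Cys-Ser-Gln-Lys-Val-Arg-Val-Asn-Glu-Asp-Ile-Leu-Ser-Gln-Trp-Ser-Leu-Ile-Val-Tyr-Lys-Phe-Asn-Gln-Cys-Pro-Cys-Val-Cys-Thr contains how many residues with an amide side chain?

The amide-side-chain residues are Asn (N) and Gln (Q).
Matching residues: Gln8, Asn13, Gln19, Asn28, Gln29.

5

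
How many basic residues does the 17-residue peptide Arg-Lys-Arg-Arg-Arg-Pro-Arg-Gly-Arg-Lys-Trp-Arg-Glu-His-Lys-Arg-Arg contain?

The basic amino acids are Lys (K), Arg (R), and His (H).
Matching residues: Arg1, Lys2, Arg3, Arg4, Arg5, Arg7, Arg9, Lys10, Arg12, His14, Lys15, Arg16, Arg17.

13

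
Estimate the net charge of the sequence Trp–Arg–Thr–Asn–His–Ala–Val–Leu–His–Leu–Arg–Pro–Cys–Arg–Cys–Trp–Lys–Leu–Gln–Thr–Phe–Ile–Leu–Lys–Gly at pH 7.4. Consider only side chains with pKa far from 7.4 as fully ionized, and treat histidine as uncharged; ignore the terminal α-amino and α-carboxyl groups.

+5

Near pH 7.4, K and R contribute +1 each, D and E contribute −1 each, and every other side chain (His included, as stated) is uncharged.
Positive (K, R): Arg2, Arg11, Arg14, Lys17, Lys24 → +5.
Negative (D, E): none → −0.
Net charge = (+5) + (−0) = +5.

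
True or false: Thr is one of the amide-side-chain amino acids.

The amide-side-chain residues are Asn (N) and Gln (Q).
Threonine is not in this group.

False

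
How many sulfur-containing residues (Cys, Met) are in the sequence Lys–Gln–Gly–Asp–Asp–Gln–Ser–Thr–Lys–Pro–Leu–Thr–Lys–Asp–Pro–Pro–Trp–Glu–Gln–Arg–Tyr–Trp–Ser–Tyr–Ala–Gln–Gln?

0

None of the 27 residues belong to this group.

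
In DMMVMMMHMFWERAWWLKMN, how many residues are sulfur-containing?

The sulfur-bearing residues are cysteine (–SH) and methionine (–S–CH₃).
Matching residues: M2, M3, M5, M6, M7, M9, M19.

7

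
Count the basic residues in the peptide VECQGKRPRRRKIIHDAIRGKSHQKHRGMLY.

Lysine (K), arginine (R), and histidine (H) have basic, nitrogen-containing side chains.
Matching residues: K6, R7, R9, R10, R11, K12, H15, R19, K21, H23, K25, H26, R27.

13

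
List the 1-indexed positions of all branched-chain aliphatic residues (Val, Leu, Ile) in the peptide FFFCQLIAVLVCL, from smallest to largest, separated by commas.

6, 7, 9, 10, 11, 13

Matching residues: L6, I7, V9, L10, V11, L13.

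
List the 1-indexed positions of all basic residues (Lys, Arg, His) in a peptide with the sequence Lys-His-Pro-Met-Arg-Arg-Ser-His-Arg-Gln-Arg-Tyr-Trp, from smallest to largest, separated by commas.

Matching residues: Lys1, His2, Arg5, Arg6, His8, Arg9, Arg11.

1, 2, 5, 6, 8, 9, 11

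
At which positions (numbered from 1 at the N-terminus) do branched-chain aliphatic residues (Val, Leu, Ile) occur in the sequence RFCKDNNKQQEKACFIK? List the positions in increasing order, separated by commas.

16

Matching residues: I16.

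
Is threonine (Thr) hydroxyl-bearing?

The –OH-bearing residues are Ser, Thr (aliphatic alcohols), and Tyr (phenol).
Threonine is in this group.

Yes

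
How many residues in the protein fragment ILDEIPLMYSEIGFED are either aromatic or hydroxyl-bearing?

3

Aromatic: F, W, Y. Hydroxyl-bearing: S, T, Y.
Aromatic residues here: Y9, F14 (2).
Hydroxyl-bearing residues here: Y9, S10 (2).
Y is in both groups, so the 1 Y residue must not be double-counted.
Total = 2 + 2 − 1 = 3.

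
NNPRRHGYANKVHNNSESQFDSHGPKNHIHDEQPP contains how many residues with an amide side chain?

8

The amide-side-chain residues are Asn (N) and Gln (Q).
Matching residues: N1, N2, N10, N14, N15, Q19, N27, Q33.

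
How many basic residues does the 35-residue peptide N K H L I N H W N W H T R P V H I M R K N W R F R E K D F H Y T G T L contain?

12

The basic amino acids are Lys (K), Arg (R), and His (H).
Matching residues: K2, H3, H7, H11, R13, H16, R19, K20, R23, R25, K27, H30.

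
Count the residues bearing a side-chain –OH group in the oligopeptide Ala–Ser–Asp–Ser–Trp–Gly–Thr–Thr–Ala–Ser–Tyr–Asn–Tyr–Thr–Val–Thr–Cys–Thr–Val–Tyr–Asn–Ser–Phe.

12

The –OH-bearing residues are Ser, Thr (aliphatic alcohols), and Tyr (phenol).
Matching residues: Ser2, Ser4, Thr7, Thr8, Ser10, Tyr11, Tyr13, Thr14, Thr16, Thr18, Tyr20, Ser22.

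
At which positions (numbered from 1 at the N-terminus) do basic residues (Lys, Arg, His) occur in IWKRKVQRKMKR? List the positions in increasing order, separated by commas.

3, 4, 5, 8, 9, 11, 12

Matching residues: K3, R4, K5, R8, K9, K11, R12.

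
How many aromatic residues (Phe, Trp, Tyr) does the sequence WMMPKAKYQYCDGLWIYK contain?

5

Matching residues: W1, Y8, Y10, W15, Y17.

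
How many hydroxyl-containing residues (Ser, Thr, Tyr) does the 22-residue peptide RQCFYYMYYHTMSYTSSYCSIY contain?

13

Matching residues: Y5, Y6, Y8, Y9, T11, S13, Y14, T15, S16, S17, Y18, S20, Y22.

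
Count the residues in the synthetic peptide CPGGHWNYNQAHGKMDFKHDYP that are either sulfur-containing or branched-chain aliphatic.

2

Sulfur-containing: C, M. Branched-chain aliphatic: I, L, V.
Sulfur-containing residues here: C1, M15 (2).
Branched-chain aliphatic residues here: none (0).
The two groups share no amino acid, so total = 2 + 0 = 2.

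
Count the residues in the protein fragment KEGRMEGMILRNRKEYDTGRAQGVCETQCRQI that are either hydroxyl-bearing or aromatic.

3

Hydroxyl-bearing: S, T, Y. Aromatic: F, W, Y.
Hydroxyl-bearing residues here: Y16, T18, T27 (3).
Aromatic residues here: Y16 (1).
Y is in both groups, so the 1 Y residue must not be double-counted.
Total = 3 + 1 − 1 = 3.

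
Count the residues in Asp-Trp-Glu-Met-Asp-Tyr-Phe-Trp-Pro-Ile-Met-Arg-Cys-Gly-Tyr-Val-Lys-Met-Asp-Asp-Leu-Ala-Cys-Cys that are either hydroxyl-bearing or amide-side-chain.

Hydroxyl-bearing: S, T, Y. Amide-side-chain: N, Q.
Hydroxyl-bearing residues here: Tyr6, Tyr15 (2).
Amide-side-chain residues here: none (0).
The two groups share no amino acid, so total = 2 + 0 = 2.

2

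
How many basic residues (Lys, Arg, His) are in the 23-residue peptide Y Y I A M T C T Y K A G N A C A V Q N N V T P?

1

Matching residues: K10.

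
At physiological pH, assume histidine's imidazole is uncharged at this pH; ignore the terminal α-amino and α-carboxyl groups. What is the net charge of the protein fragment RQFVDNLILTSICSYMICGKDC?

0

At pH ~7.4 the Lys and Arg side chains are protonated (+1), the Asp and Glu side chains are deprotonated (−1), and with His taken as neutral all other side chains carry no charge.
Positive (K, R): R1, K20 → +2.
Negative (D, E): D5, D21 → −2.
Net charge = (+2) + (−2) = 0.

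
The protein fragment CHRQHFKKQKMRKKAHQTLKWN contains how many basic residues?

11

K, R, and H are the three residues with basic side chains (ε-amine, guanidinium, and imidazole respectively).
Matching residues: H2, R3, H5, K7, K8, K10, R12, K13, K14, H16, K20.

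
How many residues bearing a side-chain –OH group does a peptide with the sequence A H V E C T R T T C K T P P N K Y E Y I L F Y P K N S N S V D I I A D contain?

S, T, and Y are the three residues with a side-chain hydroxyl.
Matching residues: T6, T8, T9, T12, Y17, Y19, Y23, S27, S29.

9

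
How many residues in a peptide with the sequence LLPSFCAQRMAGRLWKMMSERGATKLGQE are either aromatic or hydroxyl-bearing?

Aromatic: F, W, Y. Hydroxyl-bearing: S, T, Y.
Aromatic residues here: F5, W15 (2).
Hydroxyl-bearing residues here: S4, S19, T24 (3).
(Y belongs to both groups, but none appear in this sequence.) Total = 2 + 3 = 5.

5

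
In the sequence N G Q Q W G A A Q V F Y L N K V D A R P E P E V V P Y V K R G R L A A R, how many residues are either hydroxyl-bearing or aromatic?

Hydroxyl-bearing: S, T, Y. Aromatic: F, W, Y.
Hydroxyl-bearing residues here: Y12, Y27 (2).
Aromatic residues here: W5, F11, Y12, Y27 (4).
Y is in both groups, so the 2 Y residues must not be double-counted.
Total = 2 + 4 − 2 = 4.

4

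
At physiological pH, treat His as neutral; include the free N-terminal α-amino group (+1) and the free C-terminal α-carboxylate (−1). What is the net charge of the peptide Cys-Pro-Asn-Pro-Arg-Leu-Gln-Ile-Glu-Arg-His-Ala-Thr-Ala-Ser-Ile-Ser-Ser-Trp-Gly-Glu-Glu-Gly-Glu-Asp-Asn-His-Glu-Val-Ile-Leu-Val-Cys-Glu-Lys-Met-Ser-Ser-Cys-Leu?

-4

Near pH 7.4, K and R contribute +1 each, D and E contribute −1 each, and every other side chain (His included, as stated) is uncharged.
Positive (K, R): Arg5, Arg10, Lys35 → +3.
Negative (D, E): Glu9, Glu21, Glu22, Glu24, Asp25, Glu28, Glu34 → −7.
The N-terminus (+1) and C-terminus (−1) cancel.
Net charge = (+3) + (−7) = −4.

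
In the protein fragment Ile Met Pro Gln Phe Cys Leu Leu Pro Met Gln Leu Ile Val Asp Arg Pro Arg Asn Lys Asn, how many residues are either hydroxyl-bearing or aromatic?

1

Hydroxyl-bearing: S, T, Y. Aromatic: F, W, Y.
Hydroxyl-bearing residues here: none (0).
Aromatic residues here: Phe5 (1).
(Y belongs to both groups, but none appear in this sequence.) Total = 0 + 1 = 1.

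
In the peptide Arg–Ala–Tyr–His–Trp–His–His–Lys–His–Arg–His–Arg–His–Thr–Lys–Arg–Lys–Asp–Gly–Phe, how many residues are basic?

13

K, R, and H are the three residues with basic side chains (ε-amine, guanidinium, and imidazole respectively).
Matching residues: Arg1, His4, His6, His7, Lys8, His9, Arg10, His11, Arg12, His13, Lys15, Arg16, Lys17.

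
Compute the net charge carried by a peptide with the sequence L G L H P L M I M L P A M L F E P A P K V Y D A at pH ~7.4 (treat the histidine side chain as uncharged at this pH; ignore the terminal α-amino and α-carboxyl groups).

At pH ~7.4 the Lys and Arg side chains are protonated (+1), the Asp and Glu side chains are deprotonated (−1), and with His taken as neutral all other side chains carry no charge.
Positive (K, R): K20 → +1.
Negative (D, E): E16, D23 → −2.
Net charge = (+1) + (−2) = −1.

-1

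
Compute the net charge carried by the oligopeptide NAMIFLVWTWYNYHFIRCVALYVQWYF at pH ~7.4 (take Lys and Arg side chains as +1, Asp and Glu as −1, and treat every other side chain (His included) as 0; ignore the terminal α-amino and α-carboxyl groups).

+1

Positive (K, R): R17 → +1.
Negative (D, E): none → −0.
Net charge = (+1) + (−0) = +1.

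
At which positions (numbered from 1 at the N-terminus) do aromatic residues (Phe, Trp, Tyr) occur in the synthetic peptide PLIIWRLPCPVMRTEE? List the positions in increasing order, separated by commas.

Matching residues: W5.

5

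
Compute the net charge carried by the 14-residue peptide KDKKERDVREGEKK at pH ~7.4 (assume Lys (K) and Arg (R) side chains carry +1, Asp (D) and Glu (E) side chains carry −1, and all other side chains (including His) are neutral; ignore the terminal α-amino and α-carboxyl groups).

+2

Positive (K, R): K1, K3, K4, R6, R9, K13, K14 → +7.
Negative (D, E): D2, E5, D7, E10, E12 → −5.
Net charge = (+7) + (−5) = +2.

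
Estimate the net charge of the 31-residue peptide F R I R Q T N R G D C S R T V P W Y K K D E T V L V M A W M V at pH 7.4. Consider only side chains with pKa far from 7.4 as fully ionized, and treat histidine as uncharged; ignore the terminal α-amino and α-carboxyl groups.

Near pH 7.4, K and R contribute +1 each, D and E contribute −1 each, and every other side chain (His included, as stated) is uncharged.
Positive (K, R): R2, R4, R8, R13, K19, K20 → +6.
Negative (D, E): D10, D21, E22 → −3.
Net charge = (+6) + (−3) = +3.

+3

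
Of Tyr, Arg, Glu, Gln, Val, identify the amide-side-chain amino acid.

Only N (asparagine) and Q (glutamine) carry a side-chain carboxamide.
Of the listed options, only Gln belongs to this group.

Gln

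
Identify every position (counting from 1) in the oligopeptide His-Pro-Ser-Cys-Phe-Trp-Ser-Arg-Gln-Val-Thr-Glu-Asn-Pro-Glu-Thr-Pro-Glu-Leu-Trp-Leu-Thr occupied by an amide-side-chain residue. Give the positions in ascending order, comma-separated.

9, 13

The amide-side-chain residues are Asn (N) and Gln (Q).
Matching residues: Gln9, Asn13.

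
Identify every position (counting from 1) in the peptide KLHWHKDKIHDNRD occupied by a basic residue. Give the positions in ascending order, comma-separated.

1, 3, 5, 6, 8, 10, 13

The basic amino acids are Lys (K), Arg (R), and His (H).
Matching residues: K1, H3, H5, K6, K8, H10, R13.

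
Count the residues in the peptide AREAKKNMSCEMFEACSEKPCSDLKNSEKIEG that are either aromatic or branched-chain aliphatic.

Aromatic: F, W, Y. Branched-chain aliphatic: I, L, V.
Aromatic residues here: F13 (1).
Branched-chain aliphatic residues here: L24, I30 (2).
The two groups share no amino acid, so total = 1 + 2 = 3.

3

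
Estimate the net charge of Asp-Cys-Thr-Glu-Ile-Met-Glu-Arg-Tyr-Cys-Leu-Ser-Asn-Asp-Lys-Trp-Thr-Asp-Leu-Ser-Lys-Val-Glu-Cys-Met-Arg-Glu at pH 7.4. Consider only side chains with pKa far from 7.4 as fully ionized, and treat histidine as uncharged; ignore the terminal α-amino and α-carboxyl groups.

At pH ~7.4 the Lys and Arg side chains are protonated (+1), the Asp and Glu side chains are deprotonated (−1), and with His taken as neutral all other side chains carry no charge.
Positive (K, R): Arg8, Lys15, Lys21, Arg26 → +4.
Negative (D, E): Asp1, Glu4, Glu7, Asp14, Asp18, Glu23, Glu27 → −7.
Net charge = (+4) + (−7) = −3.

-3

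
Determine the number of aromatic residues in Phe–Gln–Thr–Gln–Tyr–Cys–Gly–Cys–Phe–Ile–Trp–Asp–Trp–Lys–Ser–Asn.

The aromatic amino acids are Phe (F, benzyl), Trp (W, indole), and Tyr (Y, phenol).
Matching residues: Phe1, Tyr5, Phe9, Trp11, Trp13.

5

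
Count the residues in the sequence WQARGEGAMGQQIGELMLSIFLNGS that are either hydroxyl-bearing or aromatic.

Hydroxyl-bearing: S, T, Y. Aromatic: F, W, Y.
Hydroxyl-bearing residues here: S19, S25 (2).
Aromatic residues here: W1, F21 (2).
(Y belongs to both groups, but none appear in this sequence.) Total = 2 + 2 = 4.

4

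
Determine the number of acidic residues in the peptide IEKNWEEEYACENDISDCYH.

7

The acidic residues are Asp (D) and Glu (E), whose side chains end in a carboxylate group.
Matching residues: E2, E6, E7, E8, E12, D14, D17.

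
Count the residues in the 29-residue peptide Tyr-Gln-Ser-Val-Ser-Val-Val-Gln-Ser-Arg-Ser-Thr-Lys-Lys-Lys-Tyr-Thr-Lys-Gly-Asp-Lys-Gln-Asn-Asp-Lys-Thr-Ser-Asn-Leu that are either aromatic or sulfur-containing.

Aromatic: F, W, Y. Sulfur-containing: C, M.
Aromatic residues here: Tyr1, Tyr16 (2).
Sulfur-containing residues here: none (0).
The two groups share no amino acid, so total = 2 + 0 = 2.

2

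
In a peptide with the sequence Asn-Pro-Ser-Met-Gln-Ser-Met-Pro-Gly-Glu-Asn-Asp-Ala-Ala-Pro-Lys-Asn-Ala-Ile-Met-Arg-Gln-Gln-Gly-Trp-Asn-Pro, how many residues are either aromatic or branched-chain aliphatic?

2

Aromatic: F, W, Y. Branched-chain aliphatic: I, L, V.
Aromatic residues here: Trp25 (1).
Branched-chain aliphatic residues here: Ile19 (1).
The two groups share no amino acid, so total = 1 + 1 = 2.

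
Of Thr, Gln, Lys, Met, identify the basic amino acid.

K, R, and H are the three residues with basic side chains (ε-amine, guanidinium, and imidazole respectively).
Of the listed options, only Lys belongs to this group.

Lys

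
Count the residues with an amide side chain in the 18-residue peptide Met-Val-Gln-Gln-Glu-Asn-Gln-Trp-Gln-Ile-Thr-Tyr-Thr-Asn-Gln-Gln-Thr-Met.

Only N (asparagine) and Q (glutamine) carry a side-chain carboxamide.
Matching residues: Gln3, Gln4, Asn6, Gln7, Gln9, Asn14, Gln15, Gln16.

8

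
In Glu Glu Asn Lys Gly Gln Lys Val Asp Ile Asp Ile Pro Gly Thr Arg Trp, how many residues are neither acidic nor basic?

10

Acidic: D, E. Basic: K, R, H. All other residues are neither.
Matching residues: Asn3, Gly5, Gln6, Val8, Ile10, Ile12, Pro13, Gly14, Thr15, Trp17.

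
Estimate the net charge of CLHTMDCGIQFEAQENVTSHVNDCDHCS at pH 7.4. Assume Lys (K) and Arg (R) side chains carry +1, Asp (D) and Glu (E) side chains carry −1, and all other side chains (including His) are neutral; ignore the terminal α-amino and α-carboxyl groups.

-5

Positive (K, R): none → +0.
Negative (D, E): D6, E12, E15, D23, D25 → −5.
Net charge = (+0) + (−5) = −5.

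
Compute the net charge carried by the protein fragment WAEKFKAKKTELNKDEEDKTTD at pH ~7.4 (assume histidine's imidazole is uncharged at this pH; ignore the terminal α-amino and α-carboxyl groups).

The side chains ionized at physiological pH are Lys/Arg (+1) and Asp/Glu (−1); with His treated as neutral, nothing else contributes.
Positive (K, R): K4, K6, K8, K9, K14, K19 → +6.
Negative (D, E): E3, E11, D15, E16, E17, D18, D22 → −7.
Net charge = (+6) + (−7) = −1.

-1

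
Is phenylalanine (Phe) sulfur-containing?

The sulfur-bearing residues are cysteine (–SH) and methionine (–S–CH₃).
Phenylalanine is not in this group.

No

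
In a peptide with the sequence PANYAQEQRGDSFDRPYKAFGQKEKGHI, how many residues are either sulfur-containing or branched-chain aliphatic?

1

Sulfur-containing: C, M. Branched-chain aliphatic: I, L, V.
Sulfur-containing residues here: none (0).
Branched-chain aliphatic residues here: I28 (1).
The two groups share no amino acid, so total = 0 + 1 = 1.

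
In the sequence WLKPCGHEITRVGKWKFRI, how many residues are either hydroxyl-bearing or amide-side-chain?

Hydroxyl-bearing: S, T, Y. Amide-side-chain: N, Q.
Hydroxyl-bearing residues here: T10 (1).
Amide-side-chain residues here: none (0).
The two groups share no amino acid, so total = 1 + 0 = 1.

1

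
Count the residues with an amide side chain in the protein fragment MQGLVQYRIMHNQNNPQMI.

The amide-side-chain residues are Asn (N) and Gln (Q).
Matching residues: Q2, Q6, N12, Q13, N14, N15, Q17.

7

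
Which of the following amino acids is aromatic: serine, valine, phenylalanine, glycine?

phenylalanine

The aromatic amino acids are Phe (F, benzyl), Trp (W, indole), and Tyr (Y, phenol).
Of the listed options, only phenylalanine belongs to this group.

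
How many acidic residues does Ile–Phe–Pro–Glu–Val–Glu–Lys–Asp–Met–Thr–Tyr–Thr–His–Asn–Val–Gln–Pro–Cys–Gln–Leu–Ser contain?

Aspartate (D) and glutamate (E) have carboxylic-acid side chains and are the acidic amino acids.
Matching residues: Glu4, Glu6, Asp8.

3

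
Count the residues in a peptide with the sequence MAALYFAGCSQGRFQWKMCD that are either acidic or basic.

Acidic: D, E. Basic: H, K, R.
Acidic residues here: D20 (1).
Basic residues here: R13, K17 (2).
The two groups share no amino acid, so total = 1 + 2 = 3.

3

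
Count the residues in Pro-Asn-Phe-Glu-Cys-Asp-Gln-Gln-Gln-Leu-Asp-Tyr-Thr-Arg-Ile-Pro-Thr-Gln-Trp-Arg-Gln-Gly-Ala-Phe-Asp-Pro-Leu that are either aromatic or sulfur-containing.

Aromatic: F, W, Y. Sulfur-containing: C, M.
Aromatic residues here: Phe3, Tyr12, Trp19, Phe24 (4).
Sulfur-containing residues here: Cys5 (1).
The two groups share no amino acid, so total = 4 + 1 = 5.

5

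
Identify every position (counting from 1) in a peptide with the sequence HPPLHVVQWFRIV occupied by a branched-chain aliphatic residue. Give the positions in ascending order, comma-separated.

V, L, and I make up the branched-chain aliphatic group.
Matching residues: L4, V6, V7, I12, V13.

4, 6, 7, 12, 13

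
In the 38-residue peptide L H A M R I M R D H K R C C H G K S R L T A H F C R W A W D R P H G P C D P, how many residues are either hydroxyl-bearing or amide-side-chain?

2

Hydroxyl-bearing: S, T, Y. Amide-side-chain: N, Q.
Hydroxyl-bearing residues here: S18, T21 (2).
Amide-side-chain residues here: none (0).
The two groups share no amino acid, so total = 2 + 0 = 2.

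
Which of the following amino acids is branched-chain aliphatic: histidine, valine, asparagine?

The BCAAs are Val, Leu, and Ile — aliphatic side chains with a branch point.
Of the listed options, only valine belongs to this group.

valine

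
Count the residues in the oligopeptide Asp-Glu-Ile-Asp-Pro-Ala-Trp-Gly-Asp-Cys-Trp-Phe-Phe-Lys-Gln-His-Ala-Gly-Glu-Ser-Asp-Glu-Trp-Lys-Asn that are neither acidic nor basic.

15

Acidic: D, E. Basic: K, R, H. All other residues are neither.
Matching residues: Ile3, Pro5, Ala6, Trp7, Gly8, Cys10, Trp11, Phe12, Phe13, Gln15, Ala17, Gly18, Ser20, Trp23, Asn25.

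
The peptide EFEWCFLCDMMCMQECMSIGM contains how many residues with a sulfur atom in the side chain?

The sulfur-bearing residues are cysteine (–SH) and methionine (–S–CH₃).
Matching residues: C5, C8, M10, M11, C12, M13, C16, M17, M21.

9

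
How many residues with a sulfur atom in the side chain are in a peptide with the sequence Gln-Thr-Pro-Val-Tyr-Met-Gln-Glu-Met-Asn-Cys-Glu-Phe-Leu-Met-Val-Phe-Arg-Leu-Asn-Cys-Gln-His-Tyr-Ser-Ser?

5

The sulfur-bearing residues are cysteine (–SH) and methionine (–S–CH₃).
Matching residues: Met6, Met9, Cys11, Met15, Cys21.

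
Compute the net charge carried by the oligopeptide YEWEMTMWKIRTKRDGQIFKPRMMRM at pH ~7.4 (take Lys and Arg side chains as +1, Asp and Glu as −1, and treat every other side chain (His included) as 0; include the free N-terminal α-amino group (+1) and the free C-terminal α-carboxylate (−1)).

+4

Positive (K, R): K9, R11, K13, R14, K20, R22, R25 → +7.
Negative (D, E): E2, E4, D15 → −3.
The N-terminus (+1) and C-terminus (−1) cancel.
Net charge = (+7) + (−3) = +4.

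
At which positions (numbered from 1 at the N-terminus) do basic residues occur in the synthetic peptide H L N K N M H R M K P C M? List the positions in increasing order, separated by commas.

1, 4, 7, 8, 10

Lysine (K), arginine (R), and histidine (H) have basic, nitrogen-containing side chains.
Matching residues: H1, K4, H7, R8, K10.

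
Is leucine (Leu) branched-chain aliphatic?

Yes

The BCAAs are Val, Leu, and Ile — aliphatic side chains with a branch point.
Leucine is in this group.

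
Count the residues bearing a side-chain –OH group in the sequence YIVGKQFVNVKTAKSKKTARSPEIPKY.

The –OH-bearing residues are Ser, Thr (aliphatic alcohols), and Tyr (phenol).
Matching residues: Y1, T12, S15, T18, S21, Y27.

6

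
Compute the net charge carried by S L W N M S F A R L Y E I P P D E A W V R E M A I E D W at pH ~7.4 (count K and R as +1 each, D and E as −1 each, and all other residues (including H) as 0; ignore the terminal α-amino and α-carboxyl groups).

-4

Positive (K, R): R9, R21 → +2.
Negative (D, E): E12, D16, E17, E22, E26, D27 → −6.
Net charge = (+2) + (−6) = −4.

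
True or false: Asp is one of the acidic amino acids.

Aspartate (D) and glutamate (E) have carboxylic-acid side chains and are the acidic amino acids.
Aspartate is in this group.

True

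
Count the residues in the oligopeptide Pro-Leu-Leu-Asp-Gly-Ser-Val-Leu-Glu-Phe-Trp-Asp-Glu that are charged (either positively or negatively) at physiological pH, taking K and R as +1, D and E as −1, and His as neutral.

4

Charged side chains at pH ~7.4: K, R (positive); D, E (negative).
Matching residues: Asp4, Glu9, Asp12, Glu13.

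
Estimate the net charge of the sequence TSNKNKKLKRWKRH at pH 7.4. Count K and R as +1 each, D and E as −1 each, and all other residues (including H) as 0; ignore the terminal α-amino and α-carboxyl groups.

Positive (K, R): K4, K6, K7, K9, R10, K12, R13 → +7.
Negative (D, E): none → −0.
Net charge = (+7) + (−0) = +7.

+7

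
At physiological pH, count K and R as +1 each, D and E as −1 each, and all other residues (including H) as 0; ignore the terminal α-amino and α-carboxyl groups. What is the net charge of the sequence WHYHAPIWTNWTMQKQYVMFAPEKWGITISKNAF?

+2

Positive (K, R): K15, K24, K31 → +3.
Negative (D, E): E23 → −1.
Net charge = (+3) + (−1) = +2.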